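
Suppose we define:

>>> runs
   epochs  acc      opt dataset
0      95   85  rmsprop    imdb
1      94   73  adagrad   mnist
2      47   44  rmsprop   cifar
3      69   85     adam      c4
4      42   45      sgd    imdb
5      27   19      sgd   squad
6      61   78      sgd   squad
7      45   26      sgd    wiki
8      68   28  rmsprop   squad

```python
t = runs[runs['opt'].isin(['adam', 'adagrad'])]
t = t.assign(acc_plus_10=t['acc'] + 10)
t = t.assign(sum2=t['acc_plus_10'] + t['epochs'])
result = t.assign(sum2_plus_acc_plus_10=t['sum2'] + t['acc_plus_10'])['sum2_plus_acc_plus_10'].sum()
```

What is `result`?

filter rows where opt in ['adam', 'adagrad']:
   epochs  acc      opt dataset
1      94   73  adagrad   mnist
3      69   85     adam      c4
add column acc_plus_10 = t['acc'] + 10:
   epochs  acc      opt dataset  acc_plus_10
1      94   73  adagrad   mnist           83
3      69   85     adam      c4           95
add column sum2 = t['acc_plus_10'] + t['epochs']:
   epochs  acc      opt dataset  acc_plus_10  sum2
1      94   73  adagrad   mnist           83   177
3      69   85     adam      c4           95   164
add column sum2_plus_acc_plus_10 = t['sum2'] + t['acc_plus_10']:
   epochs  acc      opt dataset  acc_plus_10  sum2  sum2_plus_acc_plus_10
1      94   73  adagrad   mnist           83   177                    260
3      69   85     adam      c4           95   164                    259

519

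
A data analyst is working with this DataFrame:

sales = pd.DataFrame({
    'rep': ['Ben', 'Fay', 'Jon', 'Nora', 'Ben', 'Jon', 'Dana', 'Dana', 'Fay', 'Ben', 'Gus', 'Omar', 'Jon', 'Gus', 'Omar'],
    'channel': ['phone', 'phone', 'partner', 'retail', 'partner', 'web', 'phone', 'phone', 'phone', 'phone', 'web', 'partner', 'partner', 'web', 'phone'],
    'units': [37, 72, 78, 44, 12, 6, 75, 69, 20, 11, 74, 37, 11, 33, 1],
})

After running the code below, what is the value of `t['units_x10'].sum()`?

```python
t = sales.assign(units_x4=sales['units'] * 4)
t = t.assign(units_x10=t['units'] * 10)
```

add column units_x4 = sales['units'] * 4:
     rep  channel  units  units_x4
0    Ben    phone     37       148
1    Fay    phone     72       288
2    Jon  partner     78       312
3   Nora   retail     44       176
4    Ben  partner     12        48
5    Jon      web      6        24
6   Dana    phone     75       300
7   Dana    phone     69       276
8    Fay    phone     20        80
9    Ben    phone     11        44
10   Gus      web     74       296
11  Omar  partner     37       148
12   Jon  partner     11        44
13   Gus      web     33       132
14  Omar    phone      1         4
add column units_x10 = t['units'] * 10:
     rep  channel  units  units_x4  units_x10
0    Ben    phone     37       148        370
1    Fay    phone     72       288        720
2    Jon  partner     78       312        780
3   Nora   retail     44       176        440
4    Ben  partner     12        48        120
5    Jon      web      6        24         60
6   Dana    phone     75       300        750
7   Dana    phone     69       276        690
8    Fay    phone     20        80        200
9    Ben    phone     11        44        110
10   Gus      web     74       296        740
11  Omar  partner     37       148        370
12   Jon  partner     11        44        110
13   Gus      web     33       132        330
14  Omar    phone      1         4         10

5800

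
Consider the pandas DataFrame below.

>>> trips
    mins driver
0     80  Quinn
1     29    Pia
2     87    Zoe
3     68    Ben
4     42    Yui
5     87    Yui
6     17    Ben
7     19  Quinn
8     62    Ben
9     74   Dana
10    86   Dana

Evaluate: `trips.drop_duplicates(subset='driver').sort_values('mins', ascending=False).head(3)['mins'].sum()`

drop duplicate driver (keep=first):
   mins driver
0    80  Quinn
1    29    Pia
2    87    Zoe
3    68    Ben
4    42    Yui
9    74   Dana
sort by mins descending:
   mins driver
2    87    Zoe
0    80  Quinn
9    74   Dana
3    68    Ben
4    42    Yui
1    29    Pia
take first 3 rows:
   mins driver
2    87    Zoe
0    80  Quinn
9    74   Dana
So sum() = 241.

241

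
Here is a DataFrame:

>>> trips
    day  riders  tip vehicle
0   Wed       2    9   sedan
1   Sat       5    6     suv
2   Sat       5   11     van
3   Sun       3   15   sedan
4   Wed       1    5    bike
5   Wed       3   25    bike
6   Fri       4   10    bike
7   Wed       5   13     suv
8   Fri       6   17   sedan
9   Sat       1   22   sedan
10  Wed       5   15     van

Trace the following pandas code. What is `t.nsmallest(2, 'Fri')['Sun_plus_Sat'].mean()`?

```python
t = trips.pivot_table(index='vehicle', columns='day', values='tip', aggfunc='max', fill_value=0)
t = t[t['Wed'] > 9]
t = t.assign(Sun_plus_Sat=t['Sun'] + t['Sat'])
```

pivot: rows=vehicle, cols=day, max(tip):
day      Fri  Sat  Sun  Wed
vehicle                    
bike      10    0    0   25
sedan     17   22   15    9
suv        0    6    0   13
van        0   11    0   15
filter rows where Wed > 9:
day      Fri  Sat  Sun  Wed
vehicle                    
bike      10    0    0   25
suv        0    6    0   13
van        0   11    0   15
add column Sun_plus_Sat = t['Sun'] + t['Sat']:
day      Fri  Sat  Sun  Wed  Sun_plus_Sat
vehicle                                  
bike      10    0    0   25             0
suv        0    6    0   13             6
van        0   11    0   15            11
take 2 rows with smallest Fri:
day      Fri  Sat  Sun  Wed  Sun_plus_Sat
vehicle                                  
suv        0    6    0   13             6
van        0   11    0   15            11
Then the mean of column 'Sun_plus_Sat': 8.5

8.5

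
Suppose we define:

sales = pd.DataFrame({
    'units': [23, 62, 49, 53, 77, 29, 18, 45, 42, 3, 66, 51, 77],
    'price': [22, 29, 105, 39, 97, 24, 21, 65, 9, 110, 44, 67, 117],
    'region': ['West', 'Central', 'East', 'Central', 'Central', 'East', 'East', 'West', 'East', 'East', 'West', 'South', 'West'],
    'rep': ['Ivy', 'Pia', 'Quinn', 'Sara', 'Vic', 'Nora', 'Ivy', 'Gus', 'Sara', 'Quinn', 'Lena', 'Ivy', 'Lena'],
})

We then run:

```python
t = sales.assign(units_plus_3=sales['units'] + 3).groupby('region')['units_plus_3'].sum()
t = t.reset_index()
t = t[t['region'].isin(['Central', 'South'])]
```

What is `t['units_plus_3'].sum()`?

255

add column units_plus_3 = sales['units'] + 3:
    units  price   region    rep  units_plus_3
0      23     22     West    Ivy            26
1      62     29  Central    Pia            65
2      49    105     East  Quinn            52
3      53     39  Central   Sara            56
4      77     97  Central    Vic            80
5      29     24     East   Nora            32
6      18     21     East    Ivy            21
7      45     65     West    Gus            48
8      42      9     East   Sara            45
9       3    110     East  Quinn             6
10     66     44     West   Lena            69
11     51     67    South    Ivy            54
12     77    117     West   Lena            80
group by region, sum of units_plus_3:
region
Central    201
East       156
South       54
West       223
Name: units_plus_3, dtype: int64
reset_index():
    region  units_plus_3
0  Central           201
1     East           156
2    South            54
3     West           223
filter rows where region in ['Central', 'South']:
    region  units_plus_3
0  Central           201
2    South            54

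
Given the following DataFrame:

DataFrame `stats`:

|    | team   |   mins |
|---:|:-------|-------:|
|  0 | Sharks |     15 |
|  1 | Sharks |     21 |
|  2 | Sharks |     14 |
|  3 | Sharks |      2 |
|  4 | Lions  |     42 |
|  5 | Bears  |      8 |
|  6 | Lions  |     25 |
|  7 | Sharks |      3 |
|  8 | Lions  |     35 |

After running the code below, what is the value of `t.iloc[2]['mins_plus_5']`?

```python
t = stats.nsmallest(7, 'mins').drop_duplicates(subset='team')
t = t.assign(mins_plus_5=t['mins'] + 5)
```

take 7 rows with smallest mins:
     team  mins
3  Sharks     2
7  Sharks     3
5   Bears     8
2  Sharks    14
0  Sharks    15
1  Sharks    21
6   Lions    25
drop duplicate team (keep=first):
     team  mins
3  Sharks     2
5   Bears     8
6   Lions    25
add column mins_plus_5 = t['mins'] + 5:
     team  mins  mins_plus_5
3  Sharks     2            7
5   Bears     8           13
6   Lions    25           30
value at position 2, column 'mins_plus_5' → 30

30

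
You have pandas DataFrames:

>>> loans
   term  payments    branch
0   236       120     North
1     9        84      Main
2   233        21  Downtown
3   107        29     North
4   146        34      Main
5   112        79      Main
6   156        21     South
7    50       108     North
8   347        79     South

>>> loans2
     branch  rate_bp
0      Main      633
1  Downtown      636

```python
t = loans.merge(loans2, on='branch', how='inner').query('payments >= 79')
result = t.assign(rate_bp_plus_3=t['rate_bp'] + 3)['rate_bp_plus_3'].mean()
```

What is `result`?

merge on 'branch' (how='inner') → 4 rows:
   term  payments    branch  rate_bp
0     9        84      Main      633
1   233        21  Downtown      636
2   146        34      Main      633
3   112        79      Main      633
filter rows where payments >= 79:
   term  payments branch  rate_bp
0     9        84   Main      633
3   112        79   Main      633
add column rate_bp_plus_3 = t['rate_bp'] + 3:
   term  payments branch  rate_bp  rate_bp_plus_3
0     9        84   Main      633             636
3   112        79   Main      633             636
So mean() = 636.0.

636.0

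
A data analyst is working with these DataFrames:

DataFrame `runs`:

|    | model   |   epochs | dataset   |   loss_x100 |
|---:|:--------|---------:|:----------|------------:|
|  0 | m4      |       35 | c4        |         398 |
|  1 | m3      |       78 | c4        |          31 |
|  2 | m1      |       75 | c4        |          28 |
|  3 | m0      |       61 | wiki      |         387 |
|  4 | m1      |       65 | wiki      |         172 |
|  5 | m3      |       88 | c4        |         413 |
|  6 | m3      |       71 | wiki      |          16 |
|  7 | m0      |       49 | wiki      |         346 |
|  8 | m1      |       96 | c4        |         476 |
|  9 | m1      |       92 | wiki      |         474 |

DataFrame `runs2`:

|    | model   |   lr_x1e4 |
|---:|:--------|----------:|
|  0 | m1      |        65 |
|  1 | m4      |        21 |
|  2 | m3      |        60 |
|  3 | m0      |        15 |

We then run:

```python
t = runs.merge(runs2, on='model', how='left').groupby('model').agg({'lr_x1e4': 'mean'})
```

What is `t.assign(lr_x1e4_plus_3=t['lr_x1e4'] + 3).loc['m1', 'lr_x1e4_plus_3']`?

68.0

merge on 'model' (how='left') → 10 rows:
  model  epochs dataset  loss_x100  lr_x1e4
0    m4      35      c4        398       21
1    m3      78      c4         31       60
2    m1      75      c4         28       65
3    m0      61    wiki        387       15
4    m1      65    wiki        172       65
5    m3      88      c4        413       60
6    m3      71    wiki         16       60
7    m0      49    wiki        346       15
8    m1      96      c4        476       65
9    m1      92    wiki        474       65
group by model, mean of lr_x1e4:
       lr_x1e4
model         
m0        15.0
m1        65.0
m3        60.0
m4        21.0
add column lr_x1e4_plus_3 = t['lr_x1e4'] + 3:
       lr_x1e4  lr_x1e4_plus_3
model                         
m0        15.0            18.0
m1        65.0            68.0
m3        60.0            63.0
m4        21.0            24.0
So loc['m1', 'lr_x1e4_plus_3'] = 68.0.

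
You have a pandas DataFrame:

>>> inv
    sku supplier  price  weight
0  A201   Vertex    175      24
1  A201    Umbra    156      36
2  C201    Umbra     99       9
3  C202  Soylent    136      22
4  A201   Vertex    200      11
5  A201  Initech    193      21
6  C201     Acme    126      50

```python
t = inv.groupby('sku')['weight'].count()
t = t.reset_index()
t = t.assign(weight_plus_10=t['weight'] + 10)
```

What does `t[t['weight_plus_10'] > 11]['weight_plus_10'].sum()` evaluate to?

26

group by sku, count of weight:
sku
A201    4
C201    2
C202    1
Name: weight, dtype: int64
reset_index():
    sku  weight
0  A201       4
1  C201       2
2  C202       1
add column weight_plus_10 = t['weight'] + 10:
    sku  weight  weight_plus_10
0  A201       4              14
1  C201       2              12
2  C202       1              11
filter rows where weight_plus_10 > 11:
    sku  weight  weight_plus_10
0  A201       4              14
1  C201       2              12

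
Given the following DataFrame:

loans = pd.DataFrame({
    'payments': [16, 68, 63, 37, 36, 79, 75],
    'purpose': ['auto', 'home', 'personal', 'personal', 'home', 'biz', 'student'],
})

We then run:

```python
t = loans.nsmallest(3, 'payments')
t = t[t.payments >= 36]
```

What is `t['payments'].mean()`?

take 3 rows with smallest payments:
   payments   purpose
0        16      auto
4        36      home
3        37  personal
filter rows where payments >= 36:
   payments   purpose
4        36      home
3        37  personal
Reading off the mean of column 'payments', we get 36.5.

36.5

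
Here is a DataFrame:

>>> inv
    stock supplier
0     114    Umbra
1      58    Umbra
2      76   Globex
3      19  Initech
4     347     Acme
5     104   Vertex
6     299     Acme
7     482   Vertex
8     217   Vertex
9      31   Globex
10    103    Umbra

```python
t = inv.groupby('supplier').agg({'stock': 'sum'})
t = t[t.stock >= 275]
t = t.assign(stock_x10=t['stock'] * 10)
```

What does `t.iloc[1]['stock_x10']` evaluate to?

group by supplier, sum of stock:
          stock
supplier       
Acme        646
Globex      107
Initech      19
Umbra       275
Vertex      803
filter rows where stock >= 275:
          stock
supplier       
Acme        646
Umbra       275
Vertex      803
add column stock_x10 = t['stock'] * 10:
          stock  stock_x10
supplier                  
Acme        646       6460
Umbra       275       2750
Vertex      803       8030
Reading off the value at position 1, column 'stock_x10', we get 2750.

2750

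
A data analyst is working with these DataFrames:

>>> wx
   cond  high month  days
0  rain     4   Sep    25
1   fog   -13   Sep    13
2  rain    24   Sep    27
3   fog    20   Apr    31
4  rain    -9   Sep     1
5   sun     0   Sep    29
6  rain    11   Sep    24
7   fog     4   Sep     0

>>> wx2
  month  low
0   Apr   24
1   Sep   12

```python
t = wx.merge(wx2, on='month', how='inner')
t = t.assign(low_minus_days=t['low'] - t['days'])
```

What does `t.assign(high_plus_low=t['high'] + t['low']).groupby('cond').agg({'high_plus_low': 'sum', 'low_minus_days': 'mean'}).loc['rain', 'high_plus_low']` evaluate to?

merge on 'month' (how='inner') → 8 rows:
   cond  high month  days  low
0  rain     4   Sep    25   12
1   fog   -13   Sep    13   12
2  rain    24   Sep    27   12
3   fog    20   Apr    31   24
4  rain    -9   Sep     1   12
5   sun     0   Sep    29   12
6  rain    11   Sep    24   12
7   fog     4   Sep     0   12
add column low_minus_days = t['low'] - t['days']:
   cond  high month  days  low  low_minus_days
0  rain     4   Sep    25   12             -13
1   fog   -13   Sep    13   12              -1
2  rain    24   Sep    27   12             -15
3   fog    20   Apr    31   24              -7
4  rain    -9   Sep     1   12              11
5   sun     0   Sep    29   12             -17
6  rain    11   Sep    24   12             -12
7   fog     4   Sep     0   12              12
add column high_plus_low = t['high'] + t['low']:
   cond  high month  days  low  low_minus_days  high_plus_low
0  rain     4   Sep    25   12             -13             16
1   fog   -13   Sep    13   12              -1             -1
2  rain    24   Sep    27   12             -15             36
3   fog    20   Apr    31   24              -7             44
4  rain    -9   Sep     1   12              11              3
5   sun     0   Sep    29   12             -17             12
6  rain    11   Sep    24   12             -12             23
7   fog     4   Sep     0   12              12             16
group by cond: sum(high_plus_low), mean(low_minus_days):
      high_plus_low  low_minus_days
cond                               
fog              59        1.333333
rain             78       -7.250000
sun              12      -17.000000
value at row 'rain', column 'high_plus_low' → 78

78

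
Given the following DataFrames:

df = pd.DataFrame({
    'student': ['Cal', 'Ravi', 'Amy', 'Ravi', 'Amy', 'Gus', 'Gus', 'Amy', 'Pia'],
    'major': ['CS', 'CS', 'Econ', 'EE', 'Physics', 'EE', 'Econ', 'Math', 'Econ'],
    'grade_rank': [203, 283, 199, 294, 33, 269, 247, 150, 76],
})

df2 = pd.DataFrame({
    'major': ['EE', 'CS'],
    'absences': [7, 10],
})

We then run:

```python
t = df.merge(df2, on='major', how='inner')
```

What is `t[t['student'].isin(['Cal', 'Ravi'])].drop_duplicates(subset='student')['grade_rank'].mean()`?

merge on 'major' (how='inner') → 4 rows:
  student major  grade_rank  absences
0     Cal    CS         203        10
1    Ravi    CS         283        10
2    Ravi    EE         294         7
3     Gus    EE         269         7
filter rows where student in ['Cal', 'Ravi']:
  student major  grade_rank  absences
0     Cal    CS         203        10
1    Ravi    CS         283        10
2    Ravi    EE         294         7
drop duplicate student (keep=first):
  student major  grade_rank  absences
0     Cal    CS         203        10
1    Ravi    CS         283        10

243.0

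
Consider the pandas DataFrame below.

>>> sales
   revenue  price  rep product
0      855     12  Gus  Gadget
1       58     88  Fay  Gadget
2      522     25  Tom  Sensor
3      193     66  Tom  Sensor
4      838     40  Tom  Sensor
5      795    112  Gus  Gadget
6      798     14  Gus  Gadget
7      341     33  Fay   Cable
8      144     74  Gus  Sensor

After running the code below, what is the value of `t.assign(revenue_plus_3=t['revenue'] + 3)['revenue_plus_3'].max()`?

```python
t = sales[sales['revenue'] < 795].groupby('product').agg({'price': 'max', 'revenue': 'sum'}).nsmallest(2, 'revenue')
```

344

filter rows where revenue < 795:
   revenue  price  rep product
1       58     88  Fay  Gadget
2      522     25  Tom  Sensor
3      193     66  Tom  Sensor
7      341     33  Fay   Cable
8      144     74  Gus  Sensor
group by product: max(price), sum(revenue):
         price  revenue
product                
Cable       33      341
Gadget      88       58
Sensor      74      859
take 2 rows with smallest revenue:
         price  revenue
product                
Gadget      88       58
Cable       33      341
add column revenue_plus_3 = t['revenue'] + 3:
         price  revenue  revenue_plus_3
product                                
Gadget      88       58              61
Cable       33      341             344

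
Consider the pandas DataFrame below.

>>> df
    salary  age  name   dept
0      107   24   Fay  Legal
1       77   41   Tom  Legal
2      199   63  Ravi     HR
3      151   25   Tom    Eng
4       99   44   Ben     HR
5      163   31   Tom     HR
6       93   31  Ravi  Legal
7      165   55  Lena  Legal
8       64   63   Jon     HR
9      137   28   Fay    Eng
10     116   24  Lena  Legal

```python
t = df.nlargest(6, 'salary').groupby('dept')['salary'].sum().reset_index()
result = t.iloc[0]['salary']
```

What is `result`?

288

take 6 rows with largest salary:
    salary  age  name   dept
2      199   63  Ravi     HR
7      165   55  Lena  Legal
5      163   31   Tom     HR
3      151   25   Tom    Eng
9      137   28   Fay    Eng
10     116   24  Lena  Legal
group by dept, sum of salary:
dept
Eng      288
HR       362
Legal    281
Name: salary, dtype: int64
reset_index():
    dept  salary
0    Eng     288
1     HR     362
2  Legal     281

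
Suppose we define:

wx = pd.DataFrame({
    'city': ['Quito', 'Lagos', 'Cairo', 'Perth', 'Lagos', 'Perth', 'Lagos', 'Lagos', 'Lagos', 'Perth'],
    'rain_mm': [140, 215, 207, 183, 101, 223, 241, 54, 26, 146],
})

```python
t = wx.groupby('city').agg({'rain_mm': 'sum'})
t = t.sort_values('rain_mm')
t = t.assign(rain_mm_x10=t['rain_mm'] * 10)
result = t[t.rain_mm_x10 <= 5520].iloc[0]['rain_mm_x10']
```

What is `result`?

group by city, sum of rain_mm:
       rain_mm
city          
Cairo      207
Lagos      637
Perth      552
Quito      140
sort by rain_mm:
       rain_mm
city          
Quito      140
Cairo      207
Perth      552
Lagos      637
add column rain_mm_x10 = t['rain_mm'] * 10:
       rain_mm  rain_mm_x10
city                       
Quito      140         1400
Cairo      207         2070
Perth      552         5520
Lagos      637         6370
filter rows where rain_mm_x10 <= 5520:
       rain_mm  rain_mm_x10
city                       
Quito      140         1400
Cairo      207         2070
Perth      552         5520
So iloc[0]['rain_mm_x10'] = 1400.

1400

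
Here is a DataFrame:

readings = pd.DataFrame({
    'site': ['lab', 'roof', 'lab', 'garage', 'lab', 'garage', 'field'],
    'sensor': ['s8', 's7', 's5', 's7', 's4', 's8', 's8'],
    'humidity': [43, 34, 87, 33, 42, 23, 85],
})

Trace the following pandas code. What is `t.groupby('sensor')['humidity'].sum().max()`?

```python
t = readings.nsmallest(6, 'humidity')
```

take 6 rows with smallest humidity:
     site sensor  humidity
5  garage     s8        23
3  garage     s7        33
1    roof     s7        34
4     lab     s4        42
0     lab     s8        43
6   field     s8        85
group by sensor, sum of humidity:
sensor
s4     42
s7     67
s8    151
Name: humidity, dtype: int64
Reading off the max of the resulting series, we get 151.

151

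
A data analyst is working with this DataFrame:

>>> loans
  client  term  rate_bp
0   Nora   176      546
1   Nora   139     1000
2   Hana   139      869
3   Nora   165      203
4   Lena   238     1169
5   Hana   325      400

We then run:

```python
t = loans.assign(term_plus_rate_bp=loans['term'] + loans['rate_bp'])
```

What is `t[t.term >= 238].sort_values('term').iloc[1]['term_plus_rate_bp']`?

add column term_plus_rate_bp = loans['term'] + loans['rate_bp']:
  client  term  rate_bp  term_plus_rate_bp
0   Nora   176      546                722
1   Nora   139     1000               1139
2   Hana   139      869               1008
3   Nora   165      203                368
4   Lena   238     1169               1407
5   Hana   325      400                725
filter rows where term >= 238:
  client  term  rate_bp  term_plus_rate_bp
4   Lena   238     1169               1407
5   Hana   325      400                725
sort by term:
  client  term  rate_bp  term_plus_rate_bp
4   Lena   238     1169               1407
5   Hana   325      400                725
Hence 725.

725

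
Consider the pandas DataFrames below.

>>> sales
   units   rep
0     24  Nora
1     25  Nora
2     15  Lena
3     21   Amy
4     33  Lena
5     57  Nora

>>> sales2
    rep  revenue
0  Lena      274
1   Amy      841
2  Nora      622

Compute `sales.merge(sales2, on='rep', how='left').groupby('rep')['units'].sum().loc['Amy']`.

merge on 'rep' (how='left') → 6 rows:
   units   rep  revenue
0     24  Nora      622
1     25  Nora      622
2     15  Lena      274
3     21   Amy      841
4     33  Lena      274
5     57  Nora      622
group by rep, sum of units:
rep
Amy      21
Lena     48
Nora    106
Name: units, dtype: int64

21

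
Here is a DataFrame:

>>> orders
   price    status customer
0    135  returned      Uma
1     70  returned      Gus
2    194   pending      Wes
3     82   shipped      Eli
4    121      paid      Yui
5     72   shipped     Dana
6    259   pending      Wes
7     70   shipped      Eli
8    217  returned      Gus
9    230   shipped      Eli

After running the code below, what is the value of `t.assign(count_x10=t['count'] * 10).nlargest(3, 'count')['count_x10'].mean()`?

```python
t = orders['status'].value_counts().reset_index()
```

value_counts of status:
status
shipped     4
returned    3
pending     2
paid        1
Name: count, dtype: int64
reset_index():
     status  count
0   shipped      4
1  returned      3
2   pending      2
3      paid      1
add column count_x10 = t['count'] * 10:
     status  count  count_x10
0   shipped      4         40
1  returned      3         30
2   pending      2         20
3      paid      1         10
take 3 rows with largest count:
     status  count  count_x10
0   shipped      4         40
1  returned      3         30
2   pending      2         20
Taking the mean of column 'count_x10' gives 30.0.

30.0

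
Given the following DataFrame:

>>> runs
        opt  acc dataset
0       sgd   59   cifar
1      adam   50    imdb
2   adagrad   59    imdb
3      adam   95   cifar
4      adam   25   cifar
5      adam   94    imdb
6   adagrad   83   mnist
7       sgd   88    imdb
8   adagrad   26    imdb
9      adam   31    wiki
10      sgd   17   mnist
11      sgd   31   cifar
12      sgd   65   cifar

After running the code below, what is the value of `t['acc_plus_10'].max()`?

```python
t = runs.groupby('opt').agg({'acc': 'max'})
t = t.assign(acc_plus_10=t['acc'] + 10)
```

105

group by opt, max of acc:
         acc
opt         
adagrad   83
adam      95
sgd       88
add column acc_plus_10 = t['acc'] + 10:
         acc  acc_plus_10
opt                      
adagrad   83           93
adam      95          105
sgd       88           98
Finally, max of column 'acc_plus_10' = 105.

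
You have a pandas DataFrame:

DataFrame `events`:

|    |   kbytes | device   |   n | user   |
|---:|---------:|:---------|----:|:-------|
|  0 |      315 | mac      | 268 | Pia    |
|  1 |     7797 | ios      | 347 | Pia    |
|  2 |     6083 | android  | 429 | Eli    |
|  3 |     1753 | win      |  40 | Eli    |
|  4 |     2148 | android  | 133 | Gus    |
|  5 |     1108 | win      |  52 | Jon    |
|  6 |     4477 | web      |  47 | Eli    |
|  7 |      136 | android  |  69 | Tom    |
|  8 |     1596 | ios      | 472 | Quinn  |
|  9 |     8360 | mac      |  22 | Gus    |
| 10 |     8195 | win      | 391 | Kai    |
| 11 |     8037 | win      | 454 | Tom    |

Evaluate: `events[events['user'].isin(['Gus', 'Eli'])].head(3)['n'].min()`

40

filter rows where user in ['Gus', 'Eli']:
   kbytes   device    n user
2    6083  android  429  Eli
3    1753      win   40  Eli
4    2148  android  133  Gus
6    4477      web   47  Eli
9    8360      mac   22  Gus
take first 3 rows:
   kbytes   device    n user
2    6083  android  429  Eli
3    1753      win   40  Eli
4    2148  android  133  Gus
The min of column 'n' is 40.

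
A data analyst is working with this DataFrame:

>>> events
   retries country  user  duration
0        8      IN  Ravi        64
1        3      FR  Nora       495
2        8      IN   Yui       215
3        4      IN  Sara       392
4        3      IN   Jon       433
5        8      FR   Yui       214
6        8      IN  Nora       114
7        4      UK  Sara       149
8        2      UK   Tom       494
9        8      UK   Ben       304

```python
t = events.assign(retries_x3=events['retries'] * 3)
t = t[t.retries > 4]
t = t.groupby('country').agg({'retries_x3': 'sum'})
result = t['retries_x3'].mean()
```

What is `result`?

40.0

add column retries_x3 = events['retries'] * 3:
   retries country  user  duration  retries_x3
0        8      IN  Ravi        64          24
1        3      FR  Nora       495           9
2        8      IN   Yui       215          24
3        4      IN  Sara       392          12
4        3      IN   Jon       433           9
5        8      FR   Yui       214          24
6        8      IN  Nora       114          24
7        4      UK  Sara       149          12
8        2      UK   Tom       494           6
9        8      UK   Ben       304          24
filter rows where retries > 4:
   retries country  user  duration  retries_x3
0        8      IN  Ravi        64          24
2        8      IN   Yui       215          24
5        8      FR   Yui       214          24
6        8      IN  Nora       114          24
9        8      UK   Ben       304          24
group by country, sum of retries_x3:
         retries_x3
country            
FR               24
IN               72
UK               24
Reading off the mean of column 'retries_x3', we get 40.0.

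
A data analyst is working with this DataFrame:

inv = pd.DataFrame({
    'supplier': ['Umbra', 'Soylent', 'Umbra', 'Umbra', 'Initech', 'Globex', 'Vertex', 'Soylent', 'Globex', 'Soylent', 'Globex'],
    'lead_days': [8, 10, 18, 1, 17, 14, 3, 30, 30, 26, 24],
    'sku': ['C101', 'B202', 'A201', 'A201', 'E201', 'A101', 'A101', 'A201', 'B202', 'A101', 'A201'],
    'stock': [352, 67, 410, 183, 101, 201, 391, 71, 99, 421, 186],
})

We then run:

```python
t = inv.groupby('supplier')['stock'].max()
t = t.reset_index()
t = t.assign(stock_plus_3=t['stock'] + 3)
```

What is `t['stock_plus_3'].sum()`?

1539

group by supplier, max of stock:
supplier
Globex     201
Initech    101
Soylent    421
Umbra      410
Vertex     391
Name: stock, dtype: int64
reset_index():
  supplier  stock
0   Globex    201
1  Initech    101
2  Soylent    421
3    Umbra    410
4   Vertex    391
add column stock_plus_3 = t['stock'] + 3:
  supplier  stock  stock_plus_3
0   Globex    201           204
1  Initech    101           104
2  Soylent    421           424
3    Umbra    410           413
4   Vertex    391           394
So sum() = 1539.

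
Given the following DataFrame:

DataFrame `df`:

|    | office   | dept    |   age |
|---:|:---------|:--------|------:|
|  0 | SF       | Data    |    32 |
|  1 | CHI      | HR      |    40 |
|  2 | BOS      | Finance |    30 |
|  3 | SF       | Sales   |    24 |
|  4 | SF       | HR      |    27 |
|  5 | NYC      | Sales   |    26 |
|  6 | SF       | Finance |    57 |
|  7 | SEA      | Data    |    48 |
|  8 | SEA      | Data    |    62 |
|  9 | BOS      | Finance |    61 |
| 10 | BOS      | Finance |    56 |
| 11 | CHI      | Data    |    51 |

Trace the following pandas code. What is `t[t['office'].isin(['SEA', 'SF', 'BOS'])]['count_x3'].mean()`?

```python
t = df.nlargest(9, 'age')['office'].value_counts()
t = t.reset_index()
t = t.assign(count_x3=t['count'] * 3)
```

take 9 rows with largest age:
   office     dept  age
8     SEA     Data   62
9     BOS  Finance   61
6      SF  Finance   57
10    BOS  Finance   56
11    CHI     Data   51
7     SEA     Data   48
1     CHI       HR   40
0      SF     Data   32
2     BOS  Finance   30
value_counts of office:
office
BOS    3
SEA    2
SF     2
CHI    2
Name: count, dtype: int64
reset_index():
  office  count
0    BOS      3
1    SEA      2
2     SF      2
3    CHI      2
add column count_x3 = t['count'] * 3:
  office  count  count_x3
0    BOS      3         9
1    SEA      2         6
2     SF      2         6
3    CHI      2         6
filter rows where office in ['SEA', 'SF', 'BOS']:
  office  count  count_x3
0    BOS      3         9
1    SEA      2         6
2     SF      2         6
The mean of column 'count_x3' is 7.0.

7.0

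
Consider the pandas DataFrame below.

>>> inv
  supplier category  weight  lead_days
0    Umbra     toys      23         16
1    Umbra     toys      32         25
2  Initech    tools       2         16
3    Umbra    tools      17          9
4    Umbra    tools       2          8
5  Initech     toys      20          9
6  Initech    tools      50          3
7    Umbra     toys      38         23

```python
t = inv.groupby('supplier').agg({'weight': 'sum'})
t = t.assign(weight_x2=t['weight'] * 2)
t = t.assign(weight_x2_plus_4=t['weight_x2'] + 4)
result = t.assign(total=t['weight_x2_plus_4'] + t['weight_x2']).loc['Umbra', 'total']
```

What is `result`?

452

group by supplier, sum of weight:
          weight
supplier        
Initech       72
Umbra        112
add column weight_x2 = t['weight'] * 2:
          weight  weight_x2
supplier                   
Initech       72        144
Umbra        112        224
add column weight_x2_plus_4 = t['weight_x2'] + 4:
          weight  weight_x2  weight_x2_plus_4
supplier                                     
Initech       72        144               148
Umbra        112        224               228
add column total = t['weight_x2_plus_4'] + t['weight_x2']:
          weight  weight_x2  weight_x2_plus_4  total
supplier                                            
Initech       72        144               148    292
Umbra        112        224               228    452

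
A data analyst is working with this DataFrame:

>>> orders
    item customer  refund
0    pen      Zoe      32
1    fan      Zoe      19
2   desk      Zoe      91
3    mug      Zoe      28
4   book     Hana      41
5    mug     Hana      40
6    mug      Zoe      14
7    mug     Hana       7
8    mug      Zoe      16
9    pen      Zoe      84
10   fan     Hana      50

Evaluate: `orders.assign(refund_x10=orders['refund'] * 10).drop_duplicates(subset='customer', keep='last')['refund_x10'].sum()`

add column refund_x10 = orders['refund'] * 10:
    item customer  refund  refund_x10
0    pen      Zoe      32         320
1    fan      Zoe      19         190
2   desk      Zoe      91         910
3    mug      Zoe      28         280
4   book     Hana      41         410
5    mug     Hana      40         400
6    mug      Zoe      14         140
7    mug     Hana       7          70
8    mug      Zoe      16         160
9    pen      Zoe      84         840
10   fan     Hana      50         500
drop duplicate customer (keep=last):
   item customer  refund  refund_x10
9   pen      Zoe      84         840
10  fan     Hana      50         500
The sum of column 'refund_x10' is 1340.

1340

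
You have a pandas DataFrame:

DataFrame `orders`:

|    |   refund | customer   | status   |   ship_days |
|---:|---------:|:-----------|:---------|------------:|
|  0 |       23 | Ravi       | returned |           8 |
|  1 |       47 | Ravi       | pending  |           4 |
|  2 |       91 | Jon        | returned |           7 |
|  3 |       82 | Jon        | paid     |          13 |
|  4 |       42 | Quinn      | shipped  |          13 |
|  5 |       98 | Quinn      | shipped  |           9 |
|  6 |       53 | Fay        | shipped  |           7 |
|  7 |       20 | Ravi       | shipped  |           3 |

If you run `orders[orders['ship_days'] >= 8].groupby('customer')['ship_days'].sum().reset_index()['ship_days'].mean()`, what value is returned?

14.3333333333

filter rows where ship_days >= 8:
   refund customer    status  ship_days
0      23     Ravi  returned          8
3      82      Jon      paid         13
4      42    Quinn   shipped         13
5      98    Quinn   shipped          9
group by customer, sum of ship_days:
customer
Jon      13
Quinn    22
Ravi      8
Name: ship_days, dtype: int64
reset_index():
  customer  ship_days
0      Jon         13
1    Quinn         22
2     Ravi          8
Hence 14.3333333333.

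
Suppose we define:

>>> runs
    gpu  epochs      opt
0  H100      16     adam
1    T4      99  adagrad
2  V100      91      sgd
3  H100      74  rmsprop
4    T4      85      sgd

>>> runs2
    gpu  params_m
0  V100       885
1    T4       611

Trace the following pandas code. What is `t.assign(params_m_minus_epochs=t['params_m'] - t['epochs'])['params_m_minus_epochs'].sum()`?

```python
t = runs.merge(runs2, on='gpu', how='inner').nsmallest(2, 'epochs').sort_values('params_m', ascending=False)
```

merge on 'gpu' (how='inner') → 3 rows:
    gpu  epochs      opt  params_m
0    T4      99  adagrad       611
1  V100      91      sgd       885
2    T4      85      sgd       611
take 2 rows with smallest epochs:
    gpu  epochs  opt  params_m
2    T4      85  sgd       611
1  V100      91  sgd       885
sort by params_m descending:
    gpu  epochs  opt  params_m
1  V100      91  sgd       885
2    T4      85  sgd       611
add column params_m_minus_epochs = t['params_m'] - t['epochs']:
    gpu  epochs  opt  params_m  params_m_minus_epochs
1  V100      91  sgd       885                    794
2    T4      85  sgd       611                    526
Finally, sum of column 'params_m_minus_epochs' = 1320.

1320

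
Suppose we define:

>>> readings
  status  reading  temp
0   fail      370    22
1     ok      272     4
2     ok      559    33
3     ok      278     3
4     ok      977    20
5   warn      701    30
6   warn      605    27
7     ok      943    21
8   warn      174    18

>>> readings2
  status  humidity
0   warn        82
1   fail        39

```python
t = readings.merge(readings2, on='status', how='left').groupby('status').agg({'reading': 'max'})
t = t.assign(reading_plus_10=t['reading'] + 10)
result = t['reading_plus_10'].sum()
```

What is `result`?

2078

merge on 'status' (how='left') → 9 rows:
  status  reading  temp  humidity
0   fail      370    22      39.0
1     ok      272     4       NaN
2     ok      559    33       NaN
3     ok      278     3       NaN
4     ok      977    20       NaN
5   warn      701    30      82.0
6   warn      605    27      82.0
7     ok      943    21       NaN
8   warn      174    18      82.0
group by status, max of reading:
        reading
status         
fail        370
ok          977
warn        701
add column reading_plus_10 = t['reading'] + 10:
        reading  reading_plus_10
status                          
fail        370              380
ok          977              987
warn        701              711
Taking the sum of column 'reading_plus_10' gives 2078.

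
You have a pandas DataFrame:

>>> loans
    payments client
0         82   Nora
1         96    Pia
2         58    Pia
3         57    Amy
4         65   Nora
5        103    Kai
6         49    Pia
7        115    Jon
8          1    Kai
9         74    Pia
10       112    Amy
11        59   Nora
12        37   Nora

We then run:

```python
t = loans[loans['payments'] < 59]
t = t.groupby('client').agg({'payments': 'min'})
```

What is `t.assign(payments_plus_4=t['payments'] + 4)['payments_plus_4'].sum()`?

160

filter rows where payments < 59:
    payments client
2         58    Pia
3         57    Amy
6         49    Pia
8          1    Kai
12        37   Nora
group by client, min of payments:
        payments
client          
Amy           57
Kai            1
Nora          37
Pia           49
add column payments_plus_4 = t['payments'] + 4:
        payments  payments_plus_4
client                           
Amy           57               61
Kai            1                5
Nora          37               41
Pia           49               53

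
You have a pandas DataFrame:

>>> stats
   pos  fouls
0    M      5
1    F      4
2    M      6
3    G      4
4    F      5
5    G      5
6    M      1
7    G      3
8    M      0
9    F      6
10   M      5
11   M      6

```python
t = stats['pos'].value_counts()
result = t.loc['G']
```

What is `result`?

3

value_counts of pos:
pos
M    6
F    3
G    3
Name: count, dtype: int64
The value at index 'G' is 3.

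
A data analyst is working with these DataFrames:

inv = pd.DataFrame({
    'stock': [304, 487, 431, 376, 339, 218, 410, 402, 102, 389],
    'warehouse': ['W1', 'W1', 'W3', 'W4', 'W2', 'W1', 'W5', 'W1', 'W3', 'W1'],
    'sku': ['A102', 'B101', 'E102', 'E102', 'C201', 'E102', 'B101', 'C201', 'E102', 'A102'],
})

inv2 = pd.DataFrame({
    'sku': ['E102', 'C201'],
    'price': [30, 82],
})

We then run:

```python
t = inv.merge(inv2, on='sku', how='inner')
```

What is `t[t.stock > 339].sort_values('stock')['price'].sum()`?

merge on 'sku' (how='inner') → 6 rows:
   stock warehouse   sku  price
0    431        W3  E102     30
1    376        W4  E102     30
2    339        W2  C201     82
3    218        W1  E102     30
4    402        W1  C201     82
5    102        W3  E102     30
filter rows where stock > 339:
   stock warehouse   sku  price
0    431        W3  E102     30
1    376        W4  E102     30
4    402        W1  C201     82
sort by stock:
   stock warehouse   sku  price
1    376        W4  E102     30
4    402        W1  C201     82
0    431        W3  E102     30
The sum of column 'price' is 142.

142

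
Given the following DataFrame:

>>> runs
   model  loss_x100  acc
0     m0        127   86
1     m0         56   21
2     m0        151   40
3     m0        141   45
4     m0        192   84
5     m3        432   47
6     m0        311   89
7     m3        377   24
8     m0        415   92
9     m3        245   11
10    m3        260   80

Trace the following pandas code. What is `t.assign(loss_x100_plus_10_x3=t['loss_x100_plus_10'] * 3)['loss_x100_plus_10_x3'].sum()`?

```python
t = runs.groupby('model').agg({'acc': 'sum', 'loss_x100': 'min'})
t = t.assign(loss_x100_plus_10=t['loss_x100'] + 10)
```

group by model: sum(acc), min(loss_x100):
       acc  loss_x100
model                
m0     457         56
m3     162        245
add column loss_x100_plus_10 = t['loss_x100'] + 10:
       acc  loss_x100  loss_x100_plus_10
model                                   
m0     457         56                 66
m3     162        245                255
add column loss_x100_plus_10_x3 = t['loss_x100_plus_10'] * 3:
       acc  loss_x100  loss_x100_plus_10  loss_x100_plus_10_x3
model                                                         
m0     457         56                 66                   198
m3     162        245                255                   765
sum of column 'loss_x100_plus_10_x3' → 963

963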